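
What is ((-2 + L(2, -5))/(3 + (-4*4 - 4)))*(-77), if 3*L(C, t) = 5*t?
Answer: -2387/51 ≈ -46.804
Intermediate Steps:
L(C, t) = 5*t/3 (L(C, t) = (5*t)/3 = 5*t/3)
((-2 + L(2, -5))/(3 + (-4*4 - 4)))*(-77) = ((-2 + (5/3)*(-5))/(3 + (-4*4 - 4)))*(-77) = ((-2 - 25/3)/(3 + (-16 - 4)))*(-77) = -31/(3*(3 - 20))*(-77) = -31/3/(-17)*(-77) = -31/3*(-1/17)*(-77) = (31/51)*(-77) = -2387/51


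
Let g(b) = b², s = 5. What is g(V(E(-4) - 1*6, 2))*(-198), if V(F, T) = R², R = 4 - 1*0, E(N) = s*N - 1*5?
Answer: -50688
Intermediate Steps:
E(N) = -5 + 5*N (E(N) = 5*N - 1*5 = 5*N - 5 = -5 + 5*N)
R = 4 (R = 4 + 0 = 4)
V(F, T) = 16 (V(F, T) = 4² = 16)
g(V(E(-4) - 1*6, 2))*(-198) = 16²*(-198) = 256*(-198) = -50688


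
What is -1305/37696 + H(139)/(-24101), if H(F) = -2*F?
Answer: -20972317/908511296 ≈ -0.023084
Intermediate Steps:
-1305/37696 + H(139)/(-24101) = -1305/37696 - 2*139/(-24101) = -1305*1/37696 - 278*(-1/24101) = -1305/37696 + 278/24101 = -20972317/908511296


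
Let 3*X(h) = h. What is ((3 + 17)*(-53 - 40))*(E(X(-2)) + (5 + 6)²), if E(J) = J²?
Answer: -677660/3 ≈ -2.2589e+5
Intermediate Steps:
X(h) = h/3
((3 + 17)*(-53 - 40))*(E(X(-2)) + (5 + 6)²) = ((3 + 17)*(-53 - 40))*(((⅓)*(-2))² + (5 + 6)²) = (20*(-93))*((-⅔)² + 11²) = -1860*(4/9 + 121) = -1860*1093/9 = -677660/3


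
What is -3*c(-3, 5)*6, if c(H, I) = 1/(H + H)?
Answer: 3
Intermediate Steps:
c(H, I) = 1/(2*H)
-3*c(-3, 5)*6 = -3/(2*(-3))*6 = -3*(-1)/(2*3)*6 = -3*(-1/6)*6 = (1/2)*6 = 3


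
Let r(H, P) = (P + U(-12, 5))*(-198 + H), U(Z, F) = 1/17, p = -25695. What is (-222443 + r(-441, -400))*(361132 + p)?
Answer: 188861094110/17 ≈ 1.1109e+10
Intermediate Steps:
U(Z, F) = 1/17 (U(Z, F) = 1*(1/17) = 1/17)
r(H, P) = (-198 + H)*(1/17 + P) (r(H, P) = (P + 1/17)*(-198 + H) = (1/17 + P)*(-198 + H) = (-198 + H)*(1/17 + P))
(-222443 + r(-441, -400))*(361132 + p) = (-222443 + (-198/17 - 198*(-400) + (1/17)*(-441) - 441*(-400)))*(361132 - 25695) = (-222443 + (-198/17 + 79200 - 441/17 + 176400))*335437 = (-222443 + 4344561/17)*335437 = (563030/17)*335437 = 188861094110/17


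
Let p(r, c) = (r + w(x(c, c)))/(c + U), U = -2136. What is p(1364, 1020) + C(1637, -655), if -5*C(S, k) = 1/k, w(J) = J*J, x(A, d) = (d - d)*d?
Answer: -36016/29475 ≈ -1.2219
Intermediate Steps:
x(A, d) = 0 (x(A, d) = 0*d = 0)
w(J) = J²
C(S, k) = -1/(5*k)
p(r, c) = r/(-2136 + c) (p(r, c) = (r + 0²)/(c - 2136) = (r + 0)/(-2136 + c) = r/(-2136 + c))
p(1364, 1020) + C(1637, -655) = 1364/(-2136 + 1020) - ⅕/(-655) = 1364/(-1116) - ⅕*(-1/655) = 1364*(-1/1116) + 1/3275 = -11/9 + 1/3275 = -36016/29475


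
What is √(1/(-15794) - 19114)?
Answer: I*√4767995649498/15794 ≈ 138.25*I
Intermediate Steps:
√(1/(-15794) - 19114) = √(-1/15794 - 19114) = √(-301886517/15794) = I*√4767995649498/15794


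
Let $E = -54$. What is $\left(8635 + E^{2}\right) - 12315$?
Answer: $-764$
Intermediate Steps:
$\left(8635 + E^{2}\right) - 12315 = \left(8635 + \left(-54\right)^{2}\right) - 12315 = \left(8635 + 2916\right) - 12315 = 11551 - 12315 = -764$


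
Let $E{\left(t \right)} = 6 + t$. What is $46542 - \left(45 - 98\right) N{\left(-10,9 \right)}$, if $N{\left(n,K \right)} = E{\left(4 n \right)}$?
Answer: $44740$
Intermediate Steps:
$N{\left(n,K \right)} = 6 + 4 n$
$46542 - \left(45 - 98\right) N{\left(-10,9 \right)} = 46542 - \left(45 - 98\right) \left(6 + 4 \left(-10\right)\right) = 46542 - - 53 \left(6 - 40\right) = 46542 - \left(-53\right) \left(-34\right) = 46542 - 1802 = 44740$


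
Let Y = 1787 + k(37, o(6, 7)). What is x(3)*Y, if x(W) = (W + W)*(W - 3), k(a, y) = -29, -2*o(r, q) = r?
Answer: 0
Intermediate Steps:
o(r, q) = -r/2
x(W) = 2*W*(-3 + W) (x(W) = (2*W)*(-3 + W) = 2*W*(-3 + W))
Y = 1758 (Y = 1787 - 29 = 1758)
x(3)*Y = (2*3*(-3 + 3))*1758 = (2*3*0)*1758 = 0*1758 = 0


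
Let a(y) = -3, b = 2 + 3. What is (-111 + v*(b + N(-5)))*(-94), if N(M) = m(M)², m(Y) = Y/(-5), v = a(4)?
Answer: 12126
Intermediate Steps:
b = 5
v = -3
m(Y) = -Y/5 (m(Y) = Y*(-⅕) = -Y/5)
N(M) = M²/25 (N(M) = (-M/5)² = M²/25)
(-111 + v*(b + N(-5)))*(-94) = (-111 - 3*(5 + (1/25)*(-5)²))*(-94) = (-111 - 3*(5 + (1/25)*25))*(-94) = (-111 - 3*(5 + 1))*(-94) = (-111 - 3*6)*(-94) = (-111 - 18)*(-94) = -129*(-94) = 12126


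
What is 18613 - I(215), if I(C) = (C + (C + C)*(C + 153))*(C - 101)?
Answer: -18045257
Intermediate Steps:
I(C) = (-101 + C)*(C + 2*C*(153 + C)) (I(C) = (C + (2*C)*(153 + C))*(-101 + C) = (C + 2*C*(153 + C))*(-101 + C) = (-101 + C)*(C + 2*C*(153 + C)))
18613 - I(215) = 18613 - 215*(-31007 + 2*215² + 105*215) = 18613 - 215*(-31007 + 2*46225 + 22575) = 18613 - 215*(-31007 + 92450 + 22575) = 18613 - 215*84018 = 18613 - 1*18063870 = 18613 - 18063870 = -18045257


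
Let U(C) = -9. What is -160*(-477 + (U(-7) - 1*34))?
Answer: 83200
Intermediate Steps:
-160*(-477 + (U(-7) - 1*34)) = -160*(-477 + (-9 - 1*34)) = -160*(-477 + (-9 - 34)) = -160*(-477 - 43) = -160*(-520) = 83200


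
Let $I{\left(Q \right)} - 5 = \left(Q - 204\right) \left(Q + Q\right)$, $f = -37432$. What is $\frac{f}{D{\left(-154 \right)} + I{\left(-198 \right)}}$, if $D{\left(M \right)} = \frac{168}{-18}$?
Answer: $- \frac{112296}{477563} \approx -0.23514$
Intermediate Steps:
$D{\left(M \right)} = - \frac{28}{3}$ ($D{\left(M \right)} = 168 \left(- \frac{1}{18}\right) = - \frac{28}{3}$)
$I{\left(Q \right)} = 5 + 2 Q \left(-204 + Q\right)$ ($I{\left(Q \right)} = 5 + \left(Q - 204\right) \left(Q + Q\right) = 5 + \left(-204 + Q\right) 2 Q = 5 + 2 Q \left(-204 + Q\right)$)
$\frac{f}{D{\left(-154 \right)} + I{\left(-198 \right)}} = - \frac{37432}{- \frac{28}{3} + \left(5 - -80784 + 2 \left(-198\right)^{2}\right)} = - \frac{37432}{- \frac{28}{3} + \left(5 + 80784 + 2 \cdot 39204\right)} = - \frac{37432}{- \frac{28}{3} + \left(5 + 80784 + 78408\right)} = - \frac{37432}{- \frac{28}{3} + 159197} = - \frac{37432}{\frac{477563}{3}} = \left(-37432\right) \frac{3}{477563} = - \frac{112296}{477563}$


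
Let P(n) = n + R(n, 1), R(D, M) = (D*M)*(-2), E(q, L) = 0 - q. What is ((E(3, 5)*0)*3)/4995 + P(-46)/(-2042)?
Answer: -23/1021 ≈ -0.022527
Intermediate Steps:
E(q, L) = -q
R(D, M) = -2*D*M
P(n) = -n (P(n) = n - 2*n*1 = n - 2*n = -n)
((E(3, 5)*0)*3)/4995 + P(-46)/(-2042) = ((-1*3*0)*3)/4995 - 1*(-46)/(-2042) = (-3*0*3)*(1/4995) + 46*(-1/2042) = (0*3)*(1/4995) - 23/1021 = 0*(1/4995) - 23/1021 = 0 - 23/1021 = -23/1021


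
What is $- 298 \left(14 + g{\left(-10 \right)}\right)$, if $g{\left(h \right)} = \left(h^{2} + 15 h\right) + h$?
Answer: $13708$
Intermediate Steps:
$g{\left(h \right)} = h^{2} + 16 h$
$- 298 \left(14 + g{\left(-10 \right)}\right) = - 298 \left(14 - 10 \left(16 - 10\right)\right) = - 298 \left(14 - 60\right) = \left(-298\right) \left(-46\right) = 13708$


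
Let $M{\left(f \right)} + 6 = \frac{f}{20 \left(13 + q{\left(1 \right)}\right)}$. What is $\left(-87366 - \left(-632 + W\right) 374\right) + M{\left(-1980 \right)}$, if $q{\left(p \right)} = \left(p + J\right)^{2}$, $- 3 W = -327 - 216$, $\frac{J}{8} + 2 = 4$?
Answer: $\frac{24553105}{302} \approx 81302.0$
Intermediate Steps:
$J = 16$ ($J = -16 + 8 \cdot 4 = -16 + 32 = 16$)
$W = 181$ ($W = - \frac{-327 - 216}{3} = \left(- \frac{1}{3}\right) \left(-543\right) = 181$)
$q{\left(p \right)} = \left(16 + p\right)^{2}$ ($q{\left(p \right)} = \left(p + 16\right)^{2} = \left(16 + p\right)^{2}$)
$M{\left(f \right)} = -6 + \frac{f}{6040}$ ($M{\left(f \right)} = -6 + \frac{f}{20 \left(13 + \left(16 + 1\right)^{2}\right)} = -6 + \frac{f}{20 \left(13 + 17^{2}\right)} = -6 + \frac{f}{20 \left(13 + 289\right)} = -6 + \frac{f}{20 \cdot 302} = -6 + \frac{f}{6040}$)
$\left(-87366 - \left(-632 + W\right) 374\right) + M{\left(-1980 \right)} = \left(-87366 - \left(-632 + 181\right) 374\right) + \left(-6 + \frac{1}{6040} \left(-1980\right)\right) = \left(-87366 - \left(-451\right) 374\right) - \frac{1911}{302} = \left(-87366 - -168674\right) - \frac{1911}{302} = \left(-87366 + 168674\right) - \frac{1911}{302} = 81308 - \frac{1911}{302} = \frac{24553105}{302}$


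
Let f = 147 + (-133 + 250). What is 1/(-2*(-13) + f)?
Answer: 1/290 ≈ 0.0034483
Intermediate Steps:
f = 264 (f = 147 + 117 = 264)
1/(-2*(-13) + f) = 1/(-2*(-13) + 264) = 1/(26 + 264) = 1/290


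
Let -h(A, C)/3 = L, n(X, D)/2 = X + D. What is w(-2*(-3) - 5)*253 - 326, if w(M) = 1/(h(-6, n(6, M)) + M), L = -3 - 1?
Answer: -3985/13 ≈ -306.54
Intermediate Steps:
n(X, D) = 2*D + 2*X (n(X, D) = 2*(X + D) = 2*(D + X) = 2*D + 2*X)
L = -4
h(A, C) = 12 (h(A, C) = -3*(-4) = 12)
w(M) = 1/(12 + M)
w(-2*(-3) - 5)*253 - 326 = 253/(12 + (-2*(-3) - 5)) - 326 = 253/(12 + (6 - 5)) - 326 = 253/(12 + 1) - 326 = 253/13 - 326 = -3985/13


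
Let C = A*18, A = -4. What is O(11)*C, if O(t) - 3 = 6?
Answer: -648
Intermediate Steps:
C = -72 (C = -4*18 = -72)
O(t) = 9 (O(t) = 3 + 6 = 9)
O(11)*C = 9*(-72) = -648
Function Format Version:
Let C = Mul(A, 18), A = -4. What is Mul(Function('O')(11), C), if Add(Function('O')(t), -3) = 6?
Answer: -648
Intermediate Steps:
C = -72 (C = Mul(-4, 18) = -72)
Function('O')(t) = 9 (Function('O')(t) = Add(3, 6) = 9)
Mul(Function('O')(11), C) = Mul(9, -72) = -648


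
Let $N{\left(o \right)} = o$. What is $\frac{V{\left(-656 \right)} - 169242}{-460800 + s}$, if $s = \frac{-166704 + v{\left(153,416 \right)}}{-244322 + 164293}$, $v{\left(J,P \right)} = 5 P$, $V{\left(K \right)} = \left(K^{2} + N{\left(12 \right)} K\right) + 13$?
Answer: $- \frac{20266143815}{36877198576} \approx -0.54956$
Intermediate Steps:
$V{\left(K \right)} = 13 + K^{2} + 12 K$ ($V{\left(K \right)} = \left(K^{2} + 12 K\right) + 13 = 13 + K^{2} + 12 K$)
$s = \frac{164624}{80029}$ ($s = \frac{-166704 + 5 \cdot 416}{-244322 + 164293} = \frac{-166704 + 2080}{-80029} = \left(-164624\right) \left(- \frac{1}{80029}\right) = \frac{164624}{80029} \approx 2.0571$)
$\frac{V{\left(-656 \right)} - 169242}{-460800 + s} = \frac{\left(13 + \left(-656\right)^{2} + 12 \left(-656\right)\right) - 169242}{-460800 + \frac{164624}{80029}} = \frac{\left(13 + 430336 - 7872\right) - 169242}{- \frac{36877198576}{80029}} = \left(422477 - 169242\right) \left(- \frac{80029}{36877198576}\right) = 253235 \left(- \frac{80029}{36877198576}\right) = - \frac{20266143815}{36877198576}$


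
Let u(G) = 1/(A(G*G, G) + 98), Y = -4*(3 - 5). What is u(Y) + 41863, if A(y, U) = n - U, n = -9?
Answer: 3390904/81 ≈ 41863.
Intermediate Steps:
A(y, U) = -9 - U
Y = 8 (Y = -4*(-2) = 8)
u(G) = 1/(89 - G) (u(G) = 1/((-9 - G) + 98) = 1/(89 - G))
u(Y) + 41863 = -1/(-89 + 8) + 41863 = -1/(-81) + 41863 = -1*(-1/81) + 41863 = 1/81 + 41863 = 3390904/81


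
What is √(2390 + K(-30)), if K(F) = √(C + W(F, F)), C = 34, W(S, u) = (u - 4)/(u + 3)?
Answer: √(21510 + 2*√714)/3 ≈ 48.948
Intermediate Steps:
W(S, u) = (-4 + u)/(3 + u)
K(F) = √(34 + (-4 + F)/(3 + F))
√(2390 + K(-30)) = √(2390 + √7*√((14 + 5*(-30))/(3 - 30))) = √(2390 + √7*√((14 - 150)/(-27))) = √(2390 + √7*√(-1/27*(-136))) = √(2390 + √7*√(136/27)) = √(2390 + √7*(2*√102/9)) = √(2390 + 2*√714/9)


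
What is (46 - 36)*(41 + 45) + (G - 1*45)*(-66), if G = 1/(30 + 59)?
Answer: 340804/89 ≈ 3829.3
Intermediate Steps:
G = 1/89 ≈ 0.011236
(46 - 36)*(41 + 45) + (G - 1*45)*(-66) = (46 - 36)*(41 + 45) + (1/89 - 1*45)*(-66) = 10*86 + (1/89 - 45)*(-66) = 860 - 4004/89*(-66) = 860 + 264264/89 = 340804/89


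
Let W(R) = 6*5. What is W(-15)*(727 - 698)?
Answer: 870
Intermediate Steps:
W(R) = 30
W(-15)*(727 - 698) = 30*(727 - 698) = 30*29 = 870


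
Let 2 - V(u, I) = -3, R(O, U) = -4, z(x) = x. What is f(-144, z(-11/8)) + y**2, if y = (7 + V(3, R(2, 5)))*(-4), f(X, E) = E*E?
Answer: 147577/64 ≈ 2305.9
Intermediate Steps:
V(u, I) = 5 (V(u, I) = 2 - 1*(-3) = 2 + 3 = 5)
f(X, E) = E**2
y = -48 (y = (7 + 5)*(-4) = 12*(-4) = -48)
f(-144, z(-11/8)) + y**2 = (-11/8)**2 + (-48)**2 = (-11*1/8)**2 + 2304 = (-11/8)**2 + 2304 = 121/64 + 2304 = 147577/64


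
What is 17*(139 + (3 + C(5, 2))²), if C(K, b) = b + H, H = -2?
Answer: 2516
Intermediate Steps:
C(K, b) = -2 + b (C(K, b) = b - 2 = -2 + b)
17*(139 + (3 + C(5, 2))²) = 17*(139 + (3 + (-2 + 2))²) = 17*(139 + (3 + 0)²) = 17*(139 + 3²) = 17*(139 + 9) = 17*148 = 2516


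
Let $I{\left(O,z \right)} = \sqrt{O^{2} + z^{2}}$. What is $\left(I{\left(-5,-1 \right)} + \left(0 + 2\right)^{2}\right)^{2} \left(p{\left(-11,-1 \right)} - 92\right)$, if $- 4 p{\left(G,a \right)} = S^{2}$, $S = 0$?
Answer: $-3864 - 736 \sqrt{26} \approx -7616.9$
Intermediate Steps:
$p{\left(G,a \right)} = 0$ ($p{\left(G,a \right)} = - \frac{0^{2}}{4} = \left(- \frac{1}{4}\right) 0 = 0$)
$\left(I{\left(-5,-1 \right)} + \left(0 + 2\right)^{2}\right)^{2} \left(p{\left(-11,-1 \right)} - 92\right) = \left(\sqrt{\left(-5\right)^{2} + \left(-1\right)^{2}} + \left(0 + 2\right)^{2}\right)^{2} \left(0 - 92\right) = \left(\sqrt{25 + 1} + 2^{2}\right)^{2} \left(-92\right) = \left(\sqrt{26} + 4\right)^{2} \left(-92\right) = \left(4 + \sqrt{26}\right)^{2} \left(-92\right) = - 92 \left(4 + \sqrt{26}\right)^{2}$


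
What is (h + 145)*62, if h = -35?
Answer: 6820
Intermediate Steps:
(h + 145)*62 = (-35 + 145)*62 = 110*62 = 6820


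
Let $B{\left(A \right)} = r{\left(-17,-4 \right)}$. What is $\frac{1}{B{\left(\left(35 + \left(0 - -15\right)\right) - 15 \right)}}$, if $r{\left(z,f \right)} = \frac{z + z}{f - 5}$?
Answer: $\frac{9}{34} \approx 0.26471$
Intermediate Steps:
$r{\left(z,f \right)} = \frac{2 z}{-5 + f}$
$B{\left(A \right)} = \frac{34}{9}$ ($B{\left(A \right)} = 2 \left(-17\right) \frac{1}{-5 - 4} = 2 \left(-17\right) \frac{1}{-9} = 2 \left(-17\right) \left(- \frac{1}{9}\right) = \frac{34}{9}$)
$\frac{1}{B{\left(\left(35 + \left(0 - -15\right)\right) - 15 \right)}} = \frac{1}{\frac{34}{9}} = \frac{9}{34}$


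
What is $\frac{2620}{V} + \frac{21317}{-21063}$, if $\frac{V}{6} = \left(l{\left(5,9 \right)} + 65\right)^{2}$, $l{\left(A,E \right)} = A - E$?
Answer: $- \frac{23374349}{26125141} \approx -0.89471$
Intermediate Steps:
$V = 22326$ ($V = 6 \left(\left(5 - 9\right) + 65\right)^{2} = 6 \left(-4 + 65\right)^{2} = 6 \cdot 61^{2} = 6 \cdot 3721 = 22326$)
$\frac{2620}{V} + \frac{21317}{-21063} = \frac{2620}{22326} + \frac{21317}{-21063} = 2620 \cdot \frac{1}{22326} + 21317 \left(- \frac{1}{21063}\right) = \frac{1310}{11163} - \frac{21317}{21063} = - \frac{23374349}{26125141}$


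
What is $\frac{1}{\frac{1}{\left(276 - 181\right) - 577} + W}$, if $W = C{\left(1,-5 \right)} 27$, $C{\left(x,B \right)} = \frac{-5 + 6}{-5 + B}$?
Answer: $- \frac{1205}{3256} \approx -0.37009$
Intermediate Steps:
$C{\left(x,B \right)} = \frac{1}{-5 + B}$ ($C{\left(x,B \right)} = 1 \frac{1}{-5 + B} = \frac{1}{-5 + B}$)
$W = - \frac{27}{10}$ ($W = \frac{1}{-5 - 5} \cdot 27 = \frac{1}{-10} \cdot 27 = \left(- \frac{1}{10}\right) 27 = - \frac{27}{10} \approx -2.7$)
$\frac{1}{\frac{1}{\left(276 - 181\right) - 577} + W} = \frac{1}{\frac{1}{\left(276 - 181\right) - 577} - \frac{27}{10}} = \frac{1}{\frac{1}{95 - 577} - \frac{27}{10}} = \frac{1}{\frac{1}{-482} - \frac{27}{10}} = \frac{1}{- \frac{1}{482} - \frac{27}{10}} = \frac{1}{- \frac{3256}{1205}} = - \frac{1205}{3256}$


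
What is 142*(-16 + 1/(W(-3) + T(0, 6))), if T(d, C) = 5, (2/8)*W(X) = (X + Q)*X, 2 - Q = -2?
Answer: -16046/7 ≈ -2292.3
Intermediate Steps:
Q = 4 (Q = 2 - 1*(-2) = 2 + 2 = 4)
W(X) = 4*X*(4 + X) (W(X) = 4*((X + 4)*X) = 4*((4 + X)*X) = 4*(X*(4 + X)) = 4*X*(4 + X))
142*(-16 + 1/(W(-3) + T(0, 6))) = 142*(-16 + 1/(4*(-3)*(4 - 3) + 5)) = 142*(-16 + 1/(4*(-3)*1 + 5)) = 142*(-16 + 1/(-12 + 5)) = 142*(-16 + 1/(-7)) = 142*(-16 - ⅐) = 142*(-113/7) = -16046/7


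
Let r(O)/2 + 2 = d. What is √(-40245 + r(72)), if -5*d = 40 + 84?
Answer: I*√1007465/5 ≈ 200.75*I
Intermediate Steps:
d = -124/5 (d = -(40 + 84)/5 = -⅕*124 = -124/5 ≈ -24.800)
r(O) = -268/5 (r(O) = -4 + 2*(-124/5) = -4 - 248/5 = -268/5)
√(-40245 + r(72)) = √(-40245 - 268/5) = √(-201493/5) = I*√1007465/5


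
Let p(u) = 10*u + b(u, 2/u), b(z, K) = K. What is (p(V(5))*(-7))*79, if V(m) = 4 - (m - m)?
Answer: -44793/2 ≈ -22397.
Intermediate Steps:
V(m) = 4 (V(m) = 4 - 1*0 = 4 + 0 = 4)
p(u) = 2/u + 10*u (p(u) = 10*u + 2/u = 2/u + 10*u)
(p(V(5))*(-7))*79 = ((2/4 + 10*4)*(-7))*79 = ((2*(1/4) + 40)*(-7))*79 = ((1/2 + 40)*(-7))*79 = ((81/2)*(-7))*79 = -567/2*79 = -44793/2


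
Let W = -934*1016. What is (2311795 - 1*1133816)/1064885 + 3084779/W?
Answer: -2167098781239/1010516231440 ≈ -2.1445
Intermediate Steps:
W = -948944
(2311795 - 1*1133816)/1064885 + 3084779/W = (2311795 - 1*1133816)/1064885 + 3084779/(-948944) = (2311795 - 1133816)*(1/1064885) + 3084779*(-1/948944) = 1177979*(1/1064885) - 3084779/948944 = 1177979/1064885 - 3084779/948944 = -2167098781239/1010516231440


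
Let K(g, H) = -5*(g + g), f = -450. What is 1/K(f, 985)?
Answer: 1/4500 ≈ 0.00022222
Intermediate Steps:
K(g, H) = -10*g
1/K(f, 985) = 1/(-10*(-450)) = 1/4500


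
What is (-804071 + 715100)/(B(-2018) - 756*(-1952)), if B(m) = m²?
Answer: -88971/5548036 ≈ -0.016036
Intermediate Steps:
(-804071 + 715100)/(B(-2018) - 756*(-1952)) = (-804071 + 715100)/((-2018)² - 756*(-1952)) = -88971/(4072324 + 1475712) = -88971/5548036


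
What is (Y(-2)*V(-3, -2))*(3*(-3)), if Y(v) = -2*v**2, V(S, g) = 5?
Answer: 360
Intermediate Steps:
(Y(-2)*V(-3, -2))*(3*(-3)) = (-2*(-2)**2*5)*(3*(-3)) = (-2*4*5)*(-9) = -8*5*(-9) = -40*(-9) = 360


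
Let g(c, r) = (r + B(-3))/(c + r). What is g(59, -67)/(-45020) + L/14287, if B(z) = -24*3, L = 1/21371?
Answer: -42440159143/109966744116320 ≈ -0.00038594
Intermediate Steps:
L = 1/21371 ≈ 4.6792e-5
B(z) = -72 (B(z) = -4*18 = -72)
g(c, r) = (-72 + r)/(c + r) (g(c, r) = (r - 72)/(c + r) = (-72 + r)/(c + r))
g(59, -67)/(-45020) + L/14287 = ((-72 - 67)/(59 - 67))/(-45020) + (1/21371)/14287 = (-139/(-8))*(-1/45020) + (1/21371)*(1/14287) = -⅛*(-139)*(-1/45020) + 1/305327477 = (139/8)*(-1/45020) + 1/305327477 = -139/360160 + 1/305327477 = -42440159143/109966744116320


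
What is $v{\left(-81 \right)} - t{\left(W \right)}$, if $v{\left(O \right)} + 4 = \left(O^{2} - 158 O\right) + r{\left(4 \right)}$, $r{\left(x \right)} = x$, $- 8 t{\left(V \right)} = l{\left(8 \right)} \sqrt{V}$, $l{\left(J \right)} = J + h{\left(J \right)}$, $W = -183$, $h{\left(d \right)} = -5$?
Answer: $19359 + \frac{3 i \sqrt{183}}{8} \approx 19359.0 + 5.0729 i$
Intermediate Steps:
$l{\left(J \right)} = -5 + J$ ($l{\left(J \right)} = J - 5 = -5 + J$)
$t{\left(V \right)} = - \frac{3 \sqrt{V}}{8}$ ($t{\left(V \right)} = - \frac{\left(-5 + 8\right) \sqrt{V}}{8} = - \frac{3 \sqrt{V}}{8}$)
$v{\left(O \right)} = O^{2} - 158 O$ ($v{\left(O \right)} = -4 + \left(\left(O^{2} - 158 O\right) + 4\right) = -4 + \left(4 + O^{2} - 158 O\right) = O^{2} - 158 O$)
$v{\left(-81 \right)} - t{\left(W \right)} = - 81 \left(-158 - 81\right) - - \frac{3 \sqrt{-183}}{8} = \left(-81\right) \left(-239\right) - - \frac{3 i \sqrt{183}}{8} = 19359 - - \frac{3 i \sqrt{183}}{8} = 19359 + \frac{3 i \sqrt{183}}{8}$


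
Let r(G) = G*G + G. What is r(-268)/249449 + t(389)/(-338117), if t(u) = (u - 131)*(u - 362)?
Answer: 22456638318/84342947533 ≈ 0.26625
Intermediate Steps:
r(G) = G + G**2 (r(G) = G**2 + G = G + G**2)
t(u) = (-362 + u)*(-131 + u) (t(u) = (-131 + u)*(-362 + u) = (-362 + u)*(-131 + u))
r(-268)/249449 + t(389)/(-338117) = -268*(1 - 268)/249449 + (47422 + 389**2 - 493*389)/(-338117) = -268*(-267)*(1/249449) + (47422 + 151321 - 191777)*(-1/338117) = 71556*(1/249449) + 6966*(-1/338117) = 71556/249449 - 6966/338117 = 22456638318/84342947533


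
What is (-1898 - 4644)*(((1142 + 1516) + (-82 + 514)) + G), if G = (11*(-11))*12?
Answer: -10715796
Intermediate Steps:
G = -1452 (G = -121*12 = -1452)
(-1898 - 4644)*(((1142 + 1516) + (-82 + 514)) + G) = (-1898 - 4644)*(((1142 + 1516) + (-82 + 514)) - 1452) = -6542*((2658 + 432) - 1452) = -6542*(3090 - 1452) = -6542*1638 = -10715796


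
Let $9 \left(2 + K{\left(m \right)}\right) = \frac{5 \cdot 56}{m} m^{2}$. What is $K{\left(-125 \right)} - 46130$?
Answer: $- \frac{450188}{9} \approx -50021.0$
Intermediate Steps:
$K{\left(m \right)} = -2 + \frac{280 m}{9}$ ($K{\left(m \right)} = -2 + \frac{\frac{5 \cdot 56}{m} m^{2}}{9} = -2 + \frac{\frac{280}{m} m^{2}}{9} = -2 + \frac{280 m}{9}$)
$K{\left(-125 \right)} - 46130 = \left(-2 + \frac{280}{9} \left(-125\right)\right) - 46130 = \left(-2 - \frac{35000}{9}\right) - 46130 = - \frac{35018}{9} - 46130 = - \frac{450188}{9}$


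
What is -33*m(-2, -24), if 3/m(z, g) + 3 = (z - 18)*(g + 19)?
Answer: -99/97 ≈ -1.0206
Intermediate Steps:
m(z, g) = 3/(-3 + (-18 + z)*(19 + g)) (m(z, g) = 3/(-3 + (z - 18)*(g + 19)) = 3/(-3 + (-18 + z)*(19 + g)))
-33*m(-2, -24) = -99/(-345 - 18*(-24) + 19*(-2) - 24*(-2)) = -99/(-345 + 432 - 38 + 48) = -99/97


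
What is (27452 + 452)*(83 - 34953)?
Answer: -973012480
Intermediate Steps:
(27452 + 452)*(83 - 34953) = 27904*(-34870) = -973012480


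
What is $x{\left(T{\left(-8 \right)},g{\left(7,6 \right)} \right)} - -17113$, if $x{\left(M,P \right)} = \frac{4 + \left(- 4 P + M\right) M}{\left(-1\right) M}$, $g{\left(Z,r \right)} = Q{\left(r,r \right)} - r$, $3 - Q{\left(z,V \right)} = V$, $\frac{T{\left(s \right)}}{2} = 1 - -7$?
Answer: $\frac{68243}{4} \approx 17061.0$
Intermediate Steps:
$T{\left(s \right)} = 16$ ($T{\left(s \right)} = 2 \left(1 - -7\right) = 2 \left(1 + 7\right) = 2 \cdot 8 = 16$)
$Q{\left(z,V \right)} = 3 - V$
$g{\left(Z,r \right)} = 3 - 2 r$ ($g{\left(Z,r \right)} = \left(3 - r\right) - r = 3 - 2 r$)
$x{\left(M,P \right)} = - \frac{4 + M \left(M - 4 P\right)}{M}$ ($x{\left(M,P \right)} = \left(4 + \left(M - 4 P\right) M\right) \left(- \frac{1}{M}\right) = \left(4 + M \left(M - 4 P\right)\right) \left(- \frac{1}{M}\right) = - \frac{4 + M \left(M - 4 P\right)}{M}$)
$x{\left(T{\left(-8 \right)},g{\left(7,6 \right)} \right)} - -17113 = \left(\left(-1\right) 16 - \frac{4}{16} + 4 \left(3 - 12\right)\right) - -17113 = \left(-16 - \frac{1}{4} + 4 \left(3 - 12\right)\right) + 17113 = \left(-16 - \frac{1}{4} + 4 \left(-9\right)\right) + 17113 = \left(-16 - \frac{1}{4} - 36\right) + 17113 = - \frac{209}{4} + 17113 = \frac{68243}{4}$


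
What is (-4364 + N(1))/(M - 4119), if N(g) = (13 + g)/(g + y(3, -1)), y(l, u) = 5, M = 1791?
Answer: 13085/6984 ≈ 1.8736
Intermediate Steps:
N(g) = (13 + g)/(5 + g) (N(g) = (13 + g)/(g + 5) = (13 + g)/(5 + g))
(-4364 + N(1))/(M - 4119) = (-4364 + (13 + 1)/(5 + 1))/(1791 - 4119) = (-4364 + 14/6)/(-2328) = (-4364 + (1/6)*14)*(-1/2328) = (-4364 + 7/3)*(-1/2328) = -13085/3*(-1/2328) = 13085/6984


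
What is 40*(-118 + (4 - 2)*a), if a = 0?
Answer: -4720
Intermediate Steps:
40*(-118 + (4 - 2)*a) = 40*(-118 + (4 - 2)*0) = 40*(-118 + 2*0) = 40*(-118 + 0) = 40*(-118) = -4720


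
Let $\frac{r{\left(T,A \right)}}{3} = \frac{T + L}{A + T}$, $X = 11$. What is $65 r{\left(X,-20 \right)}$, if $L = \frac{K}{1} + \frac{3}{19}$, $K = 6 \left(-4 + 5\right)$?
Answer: $- \frac{21190}{57} \approx -371.75$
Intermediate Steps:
$K = 6$ ($K = 6 \cdot 1 = 6$)
$L = \frac{117}{19}$ ($L = \frac{6}{1} + \frac{3}{19} = 6 \cdot 1 + 3 \cdot \frac{1}{19} = 6 + \frac{3}{19} = \frac{117}{19} \approx 6.1579$)
$r{\left(T,A \right)} = \frac{3 \left(\frac{117}{19} + T\right)}{A + T}$ ($r{\left(T,A \right)} = 3 \frac{T + \frac{117}{19}}{A + T} = 3 \frac{\frac{117}{19} + T}{A + T} = \frac{3 \left(\frac{117}{19} + T\right)}{A + T}$)
$65 r{\left(X,-20 \right)} = 65 \frac{\frac{351}{19} + 3 \cdot 11}{-20 + 11} = 65 \frac{\frac{351}{19} + 33}{-9} = 65 \left(\left(- \frac{1}{9}\right) \frac{978}{19}\right) = 65 \left(- \frac{326}{57}\right) = - \frac{21190}{57}$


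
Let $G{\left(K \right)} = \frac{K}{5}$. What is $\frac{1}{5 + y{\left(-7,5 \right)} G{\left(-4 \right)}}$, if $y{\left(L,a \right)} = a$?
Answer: $1$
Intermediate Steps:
$G{\left(K \right)} = \frac{K}{5}$ ($G{\left(K \right)} = K \frac{1}{5} = \frac{K}{5}$)
$\frac{1}{5 + y{\left(-7,5 \right)} G{\left(-4 \right)}} = \frac{1}{5 + 5 \cdot \frac{1}{5} \left(-4\right)} = \frac{1}{5 + 5 \left(- \frac{4}{5}\right)} = \frac{1}{5 - 4} = 1^{-1} = 1$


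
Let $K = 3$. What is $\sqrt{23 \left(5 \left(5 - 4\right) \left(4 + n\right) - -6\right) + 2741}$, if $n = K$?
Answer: $2 \sqrt{921} \approx 60.696$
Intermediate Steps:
$n = 3$
$\sqrt{23 \left(5 \left(5 - 4\right) \left(4 + n\right) - -6\right) + 2741} = \sqrt{23 \left(5 \left(5 - 4\right) \left(4 + 3\right) - -6\right) + 2741} = \sqrt{23 \left(5 \cdot 1 \cdot 7 + \left(-7 + 13\right)\right) + 2741} = \sqrt{23 \left(5 \cdot 7 + 6\right) + 2741} = \sqrt{23 \left(35 + 6\right) + 2741} = \sqrt{23 \cdot 41 + 2741} = \sqrt{943 + 2741} = \sqrt{3684} = 2 \sqrt{921}$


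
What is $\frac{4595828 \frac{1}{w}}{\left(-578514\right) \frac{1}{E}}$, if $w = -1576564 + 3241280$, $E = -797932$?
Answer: $\frac{458394778462}{120382689003} \approx 3.8078$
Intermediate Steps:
$w = 1664716$
$\frac{4595828 \frac{1}{w}}{\left(-578514\right) \frac{1}{E}} = \frac{4595828 \cdot \frac{1}{1664716}}{\left(-578514\right) \frac{1}{-797932}} = \frac{4595828 \cdot \frac{1}{1664716}}{\left(-578514\right) \left(- \frac{1}{797932}\right)} = \frac{1148957}{416179 \cdot \frac{289257}{398966}} = \frac{1148957}{416179} \cdot \frac{398966}{289257} = \frac{458394778462}{120382689003}$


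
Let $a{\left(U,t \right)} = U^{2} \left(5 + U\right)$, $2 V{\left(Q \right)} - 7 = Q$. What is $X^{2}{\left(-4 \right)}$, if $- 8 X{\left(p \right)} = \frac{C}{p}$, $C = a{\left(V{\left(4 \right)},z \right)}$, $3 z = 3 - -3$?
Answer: $\frac{6456681}{65536} \approx 98.521$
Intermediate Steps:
$V{\left(Q \right)} = \frac{7}{2} + \frac{Q}{2}$
$z = 2$ ($z = \frac{3 - -3}{3} = \frac{3 + 3}{3} = \frac{1}{3} \cdot 6 = 2$)
$C = \frac{2541}{8}$ ($C = \left(\frac{7}{2} + \frac{1}{2} \cdot 4\right)^{2} \left(5 + \left(\frac{7}{2} + \frac{1}{2} \cdot 4\right)\right) = \left(\frac{7}{2} + 2\right)^{2} \left(5 + \left(\frac{7}{2} + 2\right)\right) = \left(\frac{11}{2}\right)^{2} \left(5 + \frac{11}{2}\right) = \frac{121}{4} \cdot \frac{21}{2} = \frac{2541}{8} \approx 317.63$)
$X{\left(p \right)} = - \frac{2541}{64 p}$ ($X{\left(p \right)} = - \frac{\frac{2541}{8} \frac{1}{p}}{8} = - \frac{2541}{64 p}$)
$X^{2}{\left(-4 \right)} = \left(- \frac{2541}{64 \left(-4\right)}\right)^{2} = \left(\left(- \frac{2541}{64}\right) \left(- \frac{1}{4}\right)\right)^{2} = \left(\frac{2541}{256}\right)^{2} = \frac{6456681}{65536}$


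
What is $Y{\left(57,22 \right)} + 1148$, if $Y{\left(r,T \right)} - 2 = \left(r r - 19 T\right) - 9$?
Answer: $3972$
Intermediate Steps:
$Y{\left(r,T \right)} = -7 + r^{2} - 19 T$ ($Y{\left(r,T \right)} = 2 - \left(9 + 19 T - r r\right) = 2 - \left(9 - r^{2} + 19 T\right) = -7 + r^{2} - 19 T$)
$Y{\left(57,22 \right)} + 1148 = \left(-7 + 57^{2} - 418\right) + 1148 = \left(-7 + 3249 - 418\right) + 1148 = 2824 + 1148 = 3972$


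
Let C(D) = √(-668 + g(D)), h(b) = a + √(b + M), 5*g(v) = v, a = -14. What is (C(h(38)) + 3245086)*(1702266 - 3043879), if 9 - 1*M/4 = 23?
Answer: -4353649563718 - 1341613*√(-16770 + 15*I*√2)/5 ≈ -4.3536e+12 - 3.4748e+7*I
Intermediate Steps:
M = -56 (M = 36 - 4*23 = 36 - 92 = -56)
g(v) = v/5
h(b) = -14 + √(-56 + b) (h(b) = -14 + √(b - 56) = -14 + √(-56 + b))
C(D) = √(-668 + D/5)
(C(h(38)) + 3245086)*(1702266 - 3043879) = (√(-16700 + 5*(-14 + √(-56 + 38)))/5 + 3245086)*(1702266 - 3043879) = (√(-16700 + 5*(-14 + √(-18)))/5 + 3245086)*(-1341613) = (√(-16700 + 5*(-14 + 3*I*√2))/5 + 3245086)*(-1341613) = (√(-16700 + (-70 + 15*I*√2))/5 + 3245086)*(-1341613) = (√(-16770 + 15*I*√2)/5 + 3245086)*(-1341613) = (3245086 + √(-16770 + 15*I*√2)/5)*(-1341613) = -4353649563718 - 1341613*√(-16770 + 15*I*√2)/5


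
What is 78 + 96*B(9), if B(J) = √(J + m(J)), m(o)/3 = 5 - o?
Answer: 78 + 96*I*√3 ≈ 78.0 + 166.28*I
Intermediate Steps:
m(o) = 15 - 3*o (m(o) = 3*(5 - o) = 15 - 3*o)
B(J) = √(15 - 2*J) (B(J) = √(J + (15 - 3*J)) = √(15 - 2*J))
78 + 96*B(9) = 78 + 96*√(15 - 2*9) = 78 + 96*√(15 - 18) = 78 + 96*√(-3) = 78 + 96*(I*√3) = 78 + 96*I*√3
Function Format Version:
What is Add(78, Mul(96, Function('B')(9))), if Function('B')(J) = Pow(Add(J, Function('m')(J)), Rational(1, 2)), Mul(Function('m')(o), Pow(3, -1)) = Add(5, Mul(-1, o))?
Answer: Add(78, Mul(96, I, Pow(3, Rational(1, 2)))) ≈ Add(78.000, Mul(166.28, I))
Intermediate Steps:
Function('m')(o) = Add(15, Mul(-3, o)) (Function('m')(o) = Mul(3, Add(5, Mul(-1, o))) = Add(15, Mul(-3, o)))
Function('B')(J) = Pow(Add(15, Mul(-2, J)), Rational(1, 2)) (Function('B')(J) = Pow(Add(J, Add(15, Mul(-3, J))), Rational(1, 2)) = Pow(Add(15, Mul(-2, J)), Rational(1, 2)))
Add(78, Mul(96, Function('B')(9))) = Add(78, Mul(96, Pow(Add(15, Mul(-2, 9)), Rational(1, 2)))) = Add(78, Mul(96, Pow(Add(15, -18), Rational(1, 2)))) = Add(78, Mul(96, Pow(-3, Rational(1, 2)))) = Add(78, Mul(96, Mul(I, Pow(3, Rational(1, 2))))) = Add(78, Mul(96, I, Pow(3, Rational(1, 2))))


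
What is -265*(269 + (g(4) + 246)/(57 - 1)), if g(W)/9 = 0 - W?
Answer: -289115/4 ≈ -72279.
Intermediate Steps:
g(W) = -9*W (g(W) = 9*(0 - W) = 9*(-W) = -9*W)
-265*(269 + (g(4) + 246)/(57 - 1)) = -265*(269 + (-9*4 + 246)/(57 - 1)) = -265*(269 + (-36 + 246)/56) = -265*(269 + 210*(1/56)) = -265*(269 + 15/4) = -265*1091/4 = -289115/4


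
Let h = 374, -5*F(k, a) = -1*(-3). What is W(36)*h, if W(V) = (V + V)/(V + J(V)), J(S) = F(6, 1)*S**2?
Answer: -3740/103 ≈ -36.311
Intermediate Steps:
F(k, a) = -3/5 (F(k, a) = -(-1)*(-3)/5 = -1/5*3 = -3/5)
J(S) = -3*S**2/5
W(V) = 2*V/(V - 3*V**2/5) (W(V) = (V + V)/(V - 3*V**2/5) = (2*V)/(V - 3*V**2/5) = 2*V/(V - 3*V**2/5))
W(36)*h = (10/(5 - 3*36))*374 = (10/(5 - 108))*374 = (10/(-103))*374 = (10*(-1/103))*374 = -10/103*374 = -3740/103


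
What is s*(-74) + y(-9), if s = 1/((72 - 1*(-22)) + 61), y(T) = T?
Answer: -1469/155 ≈ -9.4774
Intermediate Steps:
s = 1/155 (s = 1/((72 + 22) + 61) = 1/(94 + 61) = 1/155 ≈ 0.0064516)
s*(-74) + y(-9) = (1/155)*(-74) - 9 = -74/155 - 9 = -1469/155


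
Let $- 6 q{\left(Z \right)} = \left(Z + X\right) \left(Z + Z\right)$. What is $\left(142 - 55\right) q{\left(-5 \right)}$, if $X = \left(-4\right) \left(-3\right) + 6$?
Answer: $1885$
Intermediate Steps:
$X = 18$ ($X = 12 + 6 = 18$)
$q{\left(Z \right)} = - \frac{Z \left(18 + Z\right)}{3}$ ($q{\left(Z \right)} = - \frac{\left(Z + 18\right) \left(Z + Z\right)}{6} = - \frac{\left(18 + Z\right) 2 Z}{6} = - \frac{2 Z \left(18 + Z\right)}{6} = - \frac{Z \left(18 + Z\right)}{3}$)
$\left(142 - 55\right) q{\left(-5 \right)} = \left(142 - 55\right) \left(\left(- \frac{1}{3}\right) \left(-5\right) \left(18 - 5\right)\right) = 87 \left(\left(- \frac{1}{3}\right) \left(-5\right) 13\right) = 87 \cdot \frac{65}{3} = 1885$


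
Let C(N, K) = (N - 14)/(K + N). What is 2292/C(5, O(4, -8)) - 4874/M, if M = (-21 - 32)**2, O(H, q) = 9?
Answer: -30059686/8427 ≈ -3567.1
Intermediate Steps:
M = 2809 (M = (-53)**2 = 2809)
C(N, K) = (-14 + N)/(K + N)
2292/C(5, O(4, -8)) - 4874/M = 2292/(((-14 + 5)/(9 + 5))) - 4874/2809 = 2292/((-9/14)) - 4874*1/2809 = 2292/(((1/14)*(-9))) - 4874/2809 = 2292/(-9/14) - 4874/2809 = 2292*(-14/9) - 4874/2809 = -10696/3 - 4874/2809 = -30059686/8427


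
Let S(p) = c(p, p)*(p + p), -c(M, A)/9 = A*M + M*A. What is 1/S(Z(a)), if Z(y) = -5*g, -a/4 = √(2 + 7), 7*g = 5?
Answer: 343/562500 ≈ 0.00060978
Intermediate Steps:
g = 5/7 (g = (⅐)*5 = 5/7 ≈ 0.71429)
c(M, A) = -18*A*M (c(M, A) = -9*(A*M + M*A) = -9*(A*M + A*M) = -18*A*M)
a = -12 (a = -4*√(2 + 7) = -4*√9 = -4*3 = -12)
Z(y) = -25/7 (Z(y) = -5*5/7 = -25/7)
S(p) = -36*p³ (S(p) = (-18*p*p)*(p + p) = (-18*p²)*(2*p) = -36*p³)
1/S(Z(a)) = 1/(-36*(-25/7)³) = 1/(-36*(-15625/343)) = 1/(562500/343) = 343/562500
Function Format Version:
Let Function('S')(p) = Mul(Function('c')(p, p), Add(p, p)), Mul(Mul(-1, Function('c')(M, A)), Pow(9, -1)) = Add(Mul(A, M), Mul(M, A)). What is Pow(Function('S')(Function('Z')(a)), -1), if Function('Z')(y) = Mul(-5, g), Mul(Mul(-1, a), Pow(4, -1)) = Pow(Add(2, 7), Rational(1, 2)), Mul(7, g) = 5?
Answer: Rational(343, 562500) ≈ 0.00060978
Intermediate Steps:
g = Rational(5, 7) (g = Mul(Rational(1, 7), 5) = Rational(5, 7) ≈ 0.71429)
Function('c')(M, A) = Mul(-18, A, M) (Function('c')(M, A) = Mul(-9, Add(Mul(A, M), Mul(M, A))) = Mul(-9, Add(Mul(A, M), Mul(A, M))) = Mul(-9, Mul(2, A, M)) = Mul(-18, A, M))
a = -12 (a = Mul(-4, Pow(Add(2, 7), Rational(1, 2))) = Mul(-4, Pow(9, Rational(1, 2))) = Mul(-4, 3) = -12)
Function('Z')(y) = Rational(-25, 7) (Function('Z')(y) = Mul(-5, Rational(5, 7)) = Rational(-25, 7))
Function('S')(p) = Mul(-36, Pow(p, 3)) (Function('S')(p) = Mul(Mul(-18, p, p), Add(p, p)) = Mul(Mul(-18, Pow(p, 2)), Mul(2, p)) = Mul(-36, Pow(p, 3)))
Pow(Function('S')(Function('Z')(a)), -1) = Pow(Mul(-36, Pow(Rational(-25, 7), 3)), -1) = Pow(Mul(-36, Rational(-15625, 343)), -1) = Pow(Rational(562500, 343), -1) = Rational(343, 562500)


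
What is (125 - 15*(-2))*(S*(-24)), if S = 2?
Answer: -7440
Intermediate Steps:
(125 - 15*(-2))*(S*(-24)) = (125 - 15*(-2))*(2*(-24)) = (125 + 30)*(-48) = 155*(-48) = -7440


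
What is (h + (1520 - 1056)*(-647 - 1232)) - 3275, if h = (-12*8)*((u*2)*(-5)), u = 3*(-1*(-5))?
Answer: -860731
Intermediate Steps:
u = 15 (u = 3*5 = 15)
h = 14400 (h = (-12*8)*((15*2)*(-5)) = -2880*(-5) = -96*(-150) = 14400)
(h + (1520 - 1056)*(-647 - 1232)) - 3275 = (14400 + (1520 - 1056)*(-647 - 1232)) - 3275 = (14400 + 464*(-1879)) - 3275 = (14400 - 871856) - 3275 = -857456 - 3275 = -860731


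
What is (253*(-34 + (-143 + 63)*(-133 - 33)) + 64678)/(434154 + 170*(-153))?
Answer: 853979/102036 ≈ 8.3694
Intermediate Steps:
(253*(-34 + (-143 + 63)*(-133 - 33)) + 64678)/(434154 + 170*(-153)) = (253*(-34 - 80*(-166)) + 64678)/(434154 - 26010) = (253*(-34 + 13280) + 64678)/408144 = (253*13246 + 64678)*(1/408144) = (3351238 + 64678)*(1/408144) = 3415916*(1/408144) = 853979/102036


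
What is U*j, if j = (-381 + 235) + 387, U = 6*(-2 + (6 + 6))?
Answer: 14460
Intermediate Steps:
U = 60 (U = 6*(-2 + 12) = 6*10 = 60)
j = 241 (j = -146 + 387 = 241)
U*j = 60*241 = 14460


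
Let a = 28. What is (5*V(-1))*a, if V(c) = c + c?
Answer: -280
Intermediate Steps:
V(c) = 2*c
(5*V(-1))*a = (5*(2*(-1)))*28 = (5*(-2))*28 = -10*28 = -280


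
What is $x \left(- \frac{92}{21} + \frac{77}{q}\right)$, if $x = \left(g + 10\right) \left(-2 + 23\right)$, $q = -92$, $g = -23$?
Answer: $\frac{131053}{92} \approx 1424.5$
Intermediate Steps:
$x = -273$ ($x = \left(-23 + 10\right) \left(-2 + 23\right) = \left(-13\right) 21 = -273$)
$x \left(- \frac{92}{21} + \frac{77}{q}\right) = - 273 \left(- \frac{92}{21} + \frac{77}{-92}\right) = - 273 \left(\left(-92\right) \frac{1}{21} + 77 \left(- \frac{1}{92}\right)\right) = - 273 \left(- \frac{92}{21} - \frac{77}{92}\right) = \left(-273\right) \left(- \frac{10081}{1932}\right) = \frac{131053}{92}$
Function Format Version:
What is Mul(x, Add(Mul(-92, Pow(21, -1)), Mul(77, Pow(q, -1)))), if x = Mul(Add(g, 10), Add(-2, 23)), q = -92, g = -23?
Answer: Rational(131053, 92) ≈ 1424.5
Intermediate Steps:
x = -273 (x = Mul(Add(-23, 10), Add(-2, 23)) = Mul(-13, 21) = -273)
Mul(x, Add(Mul(-92, Pow(21, -1)), Mul(77, Pow(q, -1)))) = Mul(-273, Add(Mul(-92, Pow(21, -1)), Mul(77, Pow(-92, -1)))) = Mul(-273, Add(Mul(-92, Rational(1, 21)), Mul(77, Rational(-1, 92)))) = Mul(-273, Add(Rational(-92, 21), Rational(-77, 92))) = Mul(-273, Rational(-10081, 1932)) = Rational(131053, 92)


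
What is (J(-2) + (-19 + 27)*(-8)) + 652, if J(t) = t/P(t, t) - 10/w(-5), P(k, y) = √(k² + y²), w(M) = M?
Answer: 590 - √2/2 ≈ 589.29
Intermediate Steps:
J(t) = 2 + t*√2/(2*√(t²)) (J(t) = t/(√(t² + t²)) - 10/(-5) = t/(√(2*t²)) - 10*(-⅕) = t/((√2*√(t²))) + 2 = t*(√2/(2*√(t²))) + 2 = t*√2/(2*√(t²)) + 2 = 2 + t*√2/(2*√(t²)))
(J(-2) + (-19 + 27)*(-8)) + 652 = ((2 + (½)*(-2)*√2/√((-2)²)) + (-19 + 27)*(-8)) + 652 = ((2 + (½)*(-2)*√2/√4) + 8*(-8)) + 652 = ((2 + (½)*(-2)*√2*(½)) - 64) + 652 = ((2 - √2/2) - 64) + 652 = (-62 - √2/2) + 652 = 590 - √2/2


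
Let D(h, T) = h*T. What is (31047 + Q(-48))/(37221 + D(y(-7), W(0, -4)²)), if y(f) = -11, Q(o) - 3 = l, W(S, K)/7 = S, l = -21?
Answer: 10343/12407 ≈ 0.83364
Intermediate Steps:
W(S, K) = 7*S
Q(o) = -18 (Q(o) = 3 - 21 = -18)
D(h, T) = T*h
(31047 + Q(-48))/(37221 + D(y(-7), W(0, -4)²)) = (31047 - 18)/(37221 + (7*0)²*(-11)) = 31029/(37221 + 0²*(-11)) = 31029/(37221 + 0*(-11)) = 31029/(37221 + 0) = 31029/37221 = 31029*(1/37221) = 10343/12407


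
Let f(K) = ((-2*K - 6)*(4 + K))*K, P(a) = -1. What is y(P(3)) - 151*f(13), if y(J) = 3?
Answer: 1067875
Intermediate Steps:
f(K) = K*(-6 - 2*K)*(4 + K) (f(K) = ((-6 - 2*K)*(4 + K))*K = K*(-6 - 2*K)*(4 + K))
y(P(3)) - 151*f(13) = 3 - (-302)*13*(12 + 13² + 7*13) = 3 - (-302)*13*(12 + 169 + 91) = 3 - (-302)*13*272 = 3 - 151*(-7072) = 3 + 1067872 = 1067875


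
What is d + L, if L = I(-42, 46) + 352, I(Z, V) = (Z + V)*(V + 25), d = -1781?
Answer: -1145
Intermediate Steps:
I(Z, V) = (25 + V)*(V + Z) (I(Z, V) = (V + Z)*(25 + V) = (25 + V)*(V + Z))
L = 636 (L = (46**2 + 25*46 + 25*(-42) + 46*(-42)) + 352 = (2116 + 1150 - 1050 - 1932) + 352 = 284 + 352 = 636)
d + L = -1781 + 636 = -1145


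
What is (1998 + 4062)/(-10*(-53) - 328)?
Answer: 30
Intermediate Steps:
(1998 + 4062)/(-10*(-53) - 328) = 6060/(530 - 328) = 6060/202 = 6060*(1/202) = 30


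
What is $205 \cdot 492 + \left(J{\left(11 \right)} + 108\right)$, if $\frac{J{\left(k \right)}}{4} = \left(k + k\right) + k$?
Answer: $101100$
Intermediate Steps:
$J{\left(k \right)} = 12 k$ ($J{\left(k \right)} = 4 \left(\left(k + k\right) + k\right) = 4 \left(2 k + k\right) = 4 \cdot 3 k = 12 k$)
$205 \cdot 492 + \left(J{\left(11 \right)} + 108\right) = 205 \cdot 492 + \left(12 \cdot 11 + 108\right) = 100860 + \left(132 + 108\right) = 100860 + 240 = 101100$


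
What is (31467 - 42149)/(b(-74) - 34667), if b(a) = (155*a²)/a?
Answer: 1526/6591 ≈ 0.23153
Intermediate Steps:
b(a) = 155*a
(31467 - 42149)/(b(-74) - 34667) = (31467 - 42149)/(155*(-74) - 34667) = -10682/(-11470 - 34667) = -10682/(-46137) = -10682*(-1/46137) = 1526/6591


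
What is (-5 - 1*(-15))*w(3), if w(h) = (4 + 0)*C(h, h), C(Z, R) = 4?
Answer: 160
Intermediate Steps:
w(h) = 16 (w(h) = (4 + 0)*4 = 4*4 = 16)
(-5 - 1*(-15))*w(3) = (-5 - 1*(-15))*16 = (-5 + 15)*16 = 10*16 = 160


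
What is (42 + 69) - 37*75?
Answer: -2664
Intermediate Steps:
(42 + 69) - 37*75 = 111 - 2775 = -2664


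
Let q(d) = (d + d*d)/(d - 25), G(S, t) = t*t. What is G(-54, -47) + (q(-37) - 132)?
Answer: 63721/31 ≈ 2055.5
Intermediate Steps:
G(S, t) = t²
q(d) = (d + d²)/(-25 + d)
G(-54, -47) + (q(-37) - 132) = (-47)² + (-37*(1 - 37)/(-25 - 37) - 132) = 2209 + (-37*(-36)/(-62) - 132) = 2209 + (-37*(-1/62)*(-36) - 132) = 2209 + (-666/31 - 132) = 2209 - 4758/31 = 63721/31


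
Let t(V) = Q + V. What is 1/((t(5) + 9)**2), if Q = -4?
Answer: 1/100 ≈ 0.010000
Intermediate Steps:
t(V) = -4 + V
1/((t(5) + 9)**2) = 1/(((-4 + 5) + 9)**2) = 1/((1 + 9)**2) = 1/(10**2) = 1/100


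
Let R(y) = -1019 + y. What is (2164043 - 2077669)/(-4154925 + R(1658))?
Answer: -43187/2077143 ≈ -0.020792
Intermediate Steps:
(2164043 - 2077669)/(-4154925 + R(1658)) = (2164043 - 2077669)/(-4154925 + (-1019 + 1658)) = 86374/(-4154925 + 639) = 86374/(-4154286) = 86374*(-1/4154286) = -43187/2077143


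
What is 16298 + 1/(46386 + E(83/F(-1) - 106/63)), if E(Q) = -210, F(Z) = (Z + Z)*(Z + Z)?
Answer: 752576449/46176 ≈ 16298.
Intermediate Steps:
F(Z) = 4*Z² (F(Z) = (2*Z)*(2*Z) = 4*Z²)
16298 + 1/(46386 + E(83/F(-1) - 106/63)) = 16298 + 1/(46386 - 210) = 16298 + 1/46176 = 752576449/46176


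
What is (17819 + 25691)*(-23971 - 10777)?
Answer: -1511885480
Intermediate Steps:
(17819 + 25691)*(-23971 - 10777) = 43510*(-34748) = -1511885480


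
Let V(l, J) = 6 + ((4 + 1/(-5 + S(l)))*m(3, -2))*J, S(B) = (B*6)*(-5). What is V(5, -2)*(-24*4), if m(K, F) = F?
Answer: -326976/155 ≈ -2109.5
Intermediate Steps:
S(B) = -30*B (S(B) = (6*B)*(-5) = -30*B)
V(l, J) = 6 + J*(-8 - 2/(-5 - 30*l)) (V(l, J) = 6 + ((4 + 1/(-5 - 30*l))*(-2))*J = 6 + (-8 - 2/(-5 - 30*l))*J = 6 + J*(-8 - 2/(-5 - 30*l)))
V(5, -2)*(-24*4) = (2*(15 - 19*(-2) + 90*5 - 120*(-2)*5)/(5*(1 + 6*5)))*(-24*4) = (2*(15 + 38 + 450 + 1200)/(5*(1 + 30)))*(-96) = ((2/5)*1703/31)*(-96) = ((2/5)*(1/31)*1703)*(-96) = (3406/155)*(-96) = -326976/155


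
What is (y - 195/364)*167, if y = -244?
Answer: -1143449/28 ≈ -40837.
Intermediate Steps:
(y - 195/364)*167 = (-244 - 195/364)*167 = (-244 - 195*1/364)*167 = (-244 - 15/28)*167 = -6847/28*167 = -1143449/28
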